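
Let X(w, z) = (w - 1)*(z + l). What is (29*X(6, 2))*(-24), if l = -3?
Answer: 3480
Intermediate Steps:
X(w, z) = (-1 + w)*(-3 + z) (X(w, z) = (w - 1)*(z - 3) = (-1 + w)*(-3 + z))
(29*X(6, 2))*(-24) = (29*(3 - 1*2 - 3*6 + 6*2))*(-24) = (29*(3 - 2 - 18 + 12))*(-24) = (29*(-5))*(-24) = -145*(-24) = 3480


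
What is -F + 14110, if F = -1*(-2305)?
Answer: 11805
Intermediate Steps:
F = 2305
-F + 14110 = -1*2305 + 14110 = -2305 + 14110 = 11805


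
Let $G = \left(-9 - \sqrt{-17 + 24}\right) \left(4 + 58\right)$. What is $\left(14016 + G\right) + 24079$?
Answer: $37537 - 62 \sqrt{7} \approx 37373.0$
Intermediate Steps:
$G = -558 - 62 \sqrt{7}$ ($G = \left(-9 - \sqrt{7}\right) 62 = -558 - 62 \sqrt{7} \approx -722.04$)
$\left(14016 + G\right) + 24079 = \left(14016 - \left(558 + 62 \sqrt{7}\right)\right) + 24079 = \left(13458 - 62 \sqrt{7}\right) + 24079 = 37537 - 62 \sqrt{7}$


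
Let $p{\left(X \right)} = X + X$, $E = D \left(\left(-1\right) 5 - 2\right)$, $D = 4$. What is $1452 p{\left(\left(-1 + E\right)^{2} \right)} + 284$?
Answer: $2442548$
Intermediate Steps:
$E = -28$ ($E = 4 \left(\left(-1\right) 5 - 2\right) = 4 \left(-5 - 2\right) = 4 \left(-7\right) = -28$)
$p{\left(X \right)} = 2 X$
$1452 p{\left(\left(-1 + E\right)^{2} \right)} + 284 = 1452 \cdot 2 \left(-1 - 28\right)^{2} + 284 = 1452 \cdot 2 \left(-29\right)^{2} + 284 = 1452 \cdot 2 \cdot 841 + 284 = 1452 \cdot 1682 + 284 = 2442264 + 284 = 2442548$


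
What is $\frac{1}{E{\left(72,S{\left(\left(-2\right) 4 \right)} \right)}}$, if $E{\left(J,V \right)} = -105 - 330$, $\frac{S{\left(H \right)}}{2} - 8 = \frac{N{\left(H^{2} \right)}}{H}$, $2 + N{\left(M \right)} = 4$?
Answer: $- \frac{1}{435} \approx -0.0022989$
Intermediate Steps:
$N{\left(M \right)} = 2$ ($N{\left(M \right)} = -2 + 4 = 2$)
$S{\left(H \right)} = 16 + \frac{4}{H}$ ($S{\left(H \right)} = 16 + 2 \frac{2}{H} = 16 + \frac{4}{H}$)
$E{\left(J,V \right)} = -435$ ($E{\left(J,V \right)} = -105 - 330 = -435$)
$\frac{1}{E{\left(72,S{\left(\left(-2\right) 4 \right)} \right)}} = \frac{1}{-435} = - \frac{1}{435}$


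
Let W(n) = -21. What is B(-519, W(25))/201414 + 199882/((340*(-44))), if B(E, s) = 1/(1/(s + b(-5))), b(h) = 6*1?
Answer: -3354938129/251096120 ≈ -13.361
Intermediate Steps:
b(h) = 6
B(E, s) = 6 + s (B(E, s) = 1/(1/(s + 6)) = 1/(1/(6 + s)) = 6 + s)
B(-519, W(25))/201414 + 199882/((340*(-44))) = (6 - 21)/201414 + 199882/((340*(-44))) = -15*1/201414 + 199882/(-14960) = -5/67138 + 199882*(-1/14960) = -5/67138 - 99941/7480 = -3354938129/251096120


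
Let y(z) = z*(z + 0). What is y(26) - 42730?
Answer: -42054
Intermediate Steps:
y(z) = z² (y(z) = z*z = z²)
y(26) - 42730 = 26² - 42730 = 676 - 42730 = -42054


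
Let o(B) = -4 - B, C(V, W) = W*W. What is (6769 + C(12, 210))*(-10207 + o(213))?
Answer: -530258456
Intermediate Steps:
C(V, W) = W²
(6769 + C(12, 210))*(-10207 + o(213)) = (6769 + 210²)*(-10207 + (-4 - 1*213)) = (6769 + 44100)*(-10207 + (-4 - 213)) = 50869*(-10207 - 217) = 50869*(-10424) = -530258456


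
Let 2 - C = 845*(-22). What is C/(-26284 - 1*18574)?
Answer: -9296/22429 ≈ -0.41446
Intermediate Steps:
C = 18592 (C = 2 - 845*(-22) = 2 - 1*(-18590) = 2 + 18590 = 18592)
C/(-26284 - 1*18574) = 18592/(-26284 - 1*18574) = 18592/(-26284 - 18574) = 18592/(-44858) = 18592*(-1/44858) = -9296/22429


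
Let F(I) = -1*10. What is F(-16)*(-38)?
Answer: 380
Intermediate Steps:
F(I) = -10
F(-16)*(-38) = -10*(-38) = 380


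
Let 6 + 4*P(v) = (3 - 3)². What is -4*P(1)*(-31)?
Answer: -186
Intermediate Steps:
P(v) = -3/2 (P(v) = -3/2 + (3 - 3)²/4 = -3/2 + (¼)*0² = -3/2 + (¼)*0 = -3/2 + 0 = -3/2)
-4*P(1)*(-31) = -4*(-3/2)*(-31) = 6*(-31) = -186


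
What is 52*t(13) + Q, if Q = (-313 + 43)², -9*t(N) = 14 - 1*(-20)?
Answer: 654332/9 ≈ 72704.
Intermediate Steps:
t(N) = -34/9 (t(N) = -(14 - 1*(-20))/9 = -(14 + 20)/9 = -⅑*34 = -34/9)
Q = 72900 (Q = (-270)² = 72900)
52*t(13) + Q = 52*(-34/9) + 72900 = -1768/9 + 72900 = 654332/9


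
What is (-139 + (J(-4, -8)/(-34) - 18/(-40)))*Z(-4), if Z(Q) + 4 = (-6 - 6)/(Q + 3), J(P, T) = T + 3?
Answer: -94114/85 ≈ -1107.2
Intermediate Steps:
J(P, T) = 3 + T
Z(Q) = -4 - 12/(3 + Q) (Z(Q) = -4 + (-6 - 6)/(Q + 3) = -4 - 12/(3 + Q))
(-139 + (J(-4, -8)/(-34) - 18/(-40)))*Z(-4) = (-139 + ((3 - 8)/(-34) - 18/(-40)))*(4*(-6 - 1*(-4))/(3 - 4)) = (-139 + (-5*(-1/34) - 18*(-1/40)))*(4*(-6 + 4)/(-1)) = (-139 + (5/34 + 9/20))*(4*(-1)*(-2)) = (-139 + 203/340)*8 = -47057/340*8 = -94114/85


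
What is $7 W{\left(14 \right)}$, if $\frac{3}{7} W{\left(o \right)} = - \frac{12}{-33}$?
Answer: $\frac{196}{33} \approx 5.9394$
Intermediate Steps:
$W{\left(o \right)} = \frac{28}{33}$ ($W{\left(o \right)} = \frac{7 \left(- \frac{12}{-33}\right)}{3} = \frac{7 \left(\left(-12\right) \left(- \frac{1}{33}\right)\right)}{3} = \frac{7}{3} \cdot \frac{4}{11} = \frac{28}{33}$)
$7 W{\left(14 \right)} = 7 \cdot \frac{28}{33} = \frac{196}{33}$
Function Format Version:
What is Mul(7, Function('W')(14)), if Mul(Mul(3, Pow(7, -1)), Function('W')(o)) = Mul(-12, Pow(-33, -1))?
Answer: Rational(196, 33) ≈ 5.9394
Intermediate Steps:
Function('W')(o) = Rational(28, 33) (Function('W')(o) = Mul(Rational(7, 3), Mul(-12, Pow(-33, -1))) = Mul(Rational(7, 3), Mul(-12, Rational(-1, 33))) = Mul(Rational(7, 3), Rational(4, 11)) = Rational(28, 33))
Mul(7, Function('W')(14)) = Mul(7, Rational(28, 33)) = Rational(196, 33)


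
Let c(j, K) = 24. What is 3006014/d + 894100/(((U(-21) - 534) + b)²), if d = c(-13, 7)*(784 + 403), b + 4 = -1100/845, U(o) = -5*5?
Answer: 4677795210734741/43182417543372 ≈ 108.33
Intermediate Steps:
U(o) = -25
b = -896/169 (b = -4 - 1100/845 = -4 - 1100*1/845 = -4 - 220/169 = -896/169 ≈ -5.3018)
d = 28488 (d = 24*(784 + 403) = 24*1187 = 28488)
3006014/d + 894100/(((U(-21) - 534) + b)²) = 3006014/28488 + 894100/(((-25 - 534) - 896/169)²) = 3006014*(1/28488) + 894100/((-559 - 896/169)²) = 1503007/14244 + 894100/((-95367/169)²) = 1503007/14244 + 894100/(9094864689/28561) = 1503007/14244 + 894100*(28561/9094864689) = 1503007/14244 + 25536390100/9094864689 = 4677795210734741/43182417543372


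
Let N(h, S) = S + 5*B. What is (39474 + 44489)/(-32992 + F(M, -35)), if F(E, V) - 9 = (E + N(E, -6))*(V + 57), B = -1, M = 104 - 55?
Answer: -4939/1891 ≈ -2.6118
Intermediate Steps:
M = 49
N(h, S) = -5 + S (N(h, S) = S + 5*(-1) = S - 5 = -5 + S)
F(E, V) = 9 + (-11 + E)*(57 + V) (F(E, V) = 9 + (E + (-5 - 6))*(V + 57) = 9 + (E - 11)*(57 + V) = 9 + (-11 + E)*(57 + V))
(39474 + 44489)/(-32992 + F(M, -35)) = (39474 + 44489)/(-32992 + (-618 - 11*(-35) + 57*49 + 49*(-35))) = 83963/(-32992 + (-618 + 385 + 2793 - 1715)) = 83963/(-32992 + 845) = 83963/(-32147) = 83963*(-1/32147) = -4939/1891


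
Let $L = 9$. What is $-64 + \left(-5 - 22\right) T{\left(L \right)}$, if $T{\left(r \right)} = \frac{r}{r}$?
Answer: $-91$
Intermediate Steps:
$T{\left(r \right)} = 1$
$-64 + \left(-5 - 22\right) T{\left(L \right)} = -64 + \left(-5 - 22\right) 1 = -64 - 27 = -91$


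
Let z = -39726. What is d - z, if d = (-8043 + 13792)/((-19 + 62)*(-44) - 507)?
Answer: 95296925/2399 ≈ 39724.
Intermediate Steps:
d = -5749/2399 (d = 5749/(43*(-44) - 507) = 5749/(-1892 - 507) = 5749/(-2399) = 5749*(-1/2399) = -5749/2399 ≈ -2.3964)
d - z = -5749/2399 - 1*(-39726) = -5749/2399 + 39726 = 95296925/2399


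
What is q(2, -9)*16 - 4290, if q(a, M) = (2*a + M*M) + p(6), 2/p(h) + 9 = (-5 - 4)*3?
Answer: -26378/9 ≈ -2930.9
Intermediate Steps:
p(h) = -1/18 (p(h) = 2/(-9 + (-5 - 4)*3) = 2/(-9 - 9*3) = 2/(-9 - 27) = 2/(-36) = 2*(-1/36) = -1/18)
q(a, M) = -1/18 + M² + 2*a (q(a, M) = (2*a + M*M) - 1/18 = (2*a + M²) - 1/18 = (M² + 2*a) - 1/18 = -1/18 + M² + 2*a)
q(2, -9)*16 - 4290 = (-1/18 + (-9)² + 2*2)*16 - 4290 = (-1/18 + 81 + 4)*16 - 4290 = (1529/18)*16 - 4290 = 12232/9 - 4290 = -26378/9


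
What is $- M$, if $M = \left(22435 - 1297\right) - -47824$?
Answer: $-68962$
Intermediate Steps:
$M = 68962$ ($M = 21138 + 47824 = 68962$)
$- M = \left(-1\right) 68962 = -68962$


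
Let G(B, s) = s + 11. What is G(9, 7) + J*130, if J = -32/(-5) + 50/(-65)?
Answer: 750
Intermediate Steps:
J = 366/65 (J = -32*(-1/5) + 50*(-1/65) = 32/5 - 10/13 = 366/65 ≈ 5.6308)
G(B, s) = 11 + s
G(9, 7) + J*130 = (11 + 7) + (366/65)*130 = 18 + 732 = 750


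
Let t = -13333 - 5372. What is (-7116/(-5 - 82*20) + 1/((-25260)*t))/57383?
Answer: 672445348889/8920109923118100 ≈ 7.5385e-5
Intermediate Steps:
t = -18705
(-7116/(-5 - 82*20) + 1/((-25260)*t))/57383 = (-7116/(-5 - 82*20) + 1/(-25260*(-18705)))/57383 = (-7116/(-5 - 1640) - 1/25260*(-1/18705))*(1/57383) = (-7116/(-1645) + 1/472488300)*(1/57383) = (-7116*(-1/1645) + 1/472488300)*(1/57383) = (7116/1645 + 1/472488300)*(1/57383) = (672445348889/155448650700)*(1/57383) = 672445348889/8920109923118100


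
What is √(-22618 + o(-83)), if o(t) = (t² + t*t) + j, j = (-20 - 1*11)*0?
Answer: 2*I*√2210 ≈ 94.021*I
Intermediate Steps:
j = 0 (j = (-20 - 11)*0 = -31*0 = 0)
o(t) = 2*t² (o(t) = (t² + t*t) + 0 = (t² + t²) + 0 = 2*t² + 0 = 2*t²)
√(-22618 + o(-83)) = √(-22618 + 2*(-83)²) = √(-22618 + 2*6889) = √(-22618 + 13778) = √(-8840) = 2*I*√2210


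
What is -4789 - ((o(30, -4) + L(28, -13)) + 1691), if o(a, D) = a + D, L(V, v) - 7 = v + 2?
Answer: -6502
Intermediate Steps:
L(V, v) = 9 + v (L(V, v) = 7 + (v + 2) = 7 + (2 + v) = 9 + v)
o(a, D) = D + a
-4789 - ((o(30, -4) + L(28, -13)) + 1691) = -4789 - (((-4 + 30) + (9 - 13)) + 1691) = -4789 - ((26 - 4) + 1691) = -4789 - (22 + 1691) = -4789 - 1*1713 = -4789 - 1713 = -6502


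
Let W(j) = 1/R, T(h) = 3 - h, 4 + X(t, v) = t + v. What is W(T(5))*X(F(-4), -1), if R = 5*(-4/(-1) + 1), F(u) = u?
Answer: -9/25 ≈ -0.36000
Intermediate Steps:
R = 25 (R = 5*(-4*(-1) + 1) = 5*(4 + 1) = 5*5 = 25)
X(t, v) = -4 + t + v (X(t, v) = -4 + (t + v) = -4 + t + v)
W(j) = 1/25
W(T(5))*X(F(-4), -1) = (-4 - 4 - 1)/25 = (1/25)*(-9) = -9/25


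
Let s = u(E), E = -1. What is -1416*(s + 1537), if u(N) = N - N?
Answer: -2176392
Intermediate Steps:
u(N) = 0
s = 0
-1416*(s + 1537) = -1416*(0 + 1537) = -1416*1537 = -2176392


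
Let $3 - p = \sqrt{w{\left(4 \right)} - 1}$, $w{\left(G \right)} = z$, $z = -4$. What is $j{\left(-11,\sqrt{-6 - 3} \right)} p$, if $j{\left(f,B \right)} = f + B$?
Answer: $- \left(3 - i \sqrt{5}\right) \left(11 - 3 i\right) \approx -26.292 + 33.597 i$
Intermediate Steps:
$w{\left(G \right)} = -4$
$j{\left(f,B \right)} = B + f$
$p = 3 - i \sqrt{5}$ ($p = 3 - \sqrt{-4 - 1} = 3 - \sqrt{-5} = 3 - i \sqrt{5} \approx 3.0 - 2.2361 i$)
$j{\left(-11,\sqrt{-6 - 3} \right)} p = \left(\sqrt{-6 - 3} - 11\right) \left(3 - i \sqrt{5}\right) = \left(\sqrt{-9} - 11\right) \left(3 - i \sqrt{5}\right) = \left(3 i - 11\right) \left(3 - i \sqrt{5}\right) = \left(-11 + 3 i\right) \left(3 - i \sqrt{5}\right)$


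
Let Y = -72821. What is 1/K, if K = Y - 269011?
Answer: -1/341832 ≈ -2.9254e-6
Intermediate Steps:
K = -341832 (K = -72821 - 269011 = -341832)
1/K = 1/(-341832) = -1/341832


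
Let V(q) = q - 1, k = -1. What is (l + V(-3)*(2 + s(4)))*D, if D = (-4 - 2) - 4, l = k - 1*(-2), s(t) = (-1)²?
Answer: 110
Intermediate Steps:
V(q) = -1 + q
s(t) = 1
l = 1 (l = -1 - 1*(-2) = -1 + 2 = 1)
D = -10 (D = -6 - 4 = -10)
(l + V(-3)*(2 + s(4)))*D = (1 + (-1 - 3)*(2 + 1))*(-10) = (1 - 4*3)*(-10) = (1 - 12)*(-10) = -11*(-10) = 110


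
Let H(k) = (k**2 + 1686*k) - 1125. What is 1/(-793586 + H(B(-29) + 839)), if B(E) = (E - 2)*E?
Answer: 1/5156201 ≈ 1.9394e-7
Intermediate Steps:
B(E) = E*(-2 + E) (B(E) = (-2 + E)*E = E*(-2 + E))
H(k) = -1125 + k**2 + 1686*k
1/(-793586 + H(B(-29) + 839)) = 1/(-793586 + (-1125 + (-29*(-2 - 29) + 839)**2 + 1686*(-29*(-2 - 29) + 839))) = 1/(-793586 + (-1125 + (-29*(-31) + 839)**2 + 1686*(-29*(-31) + 839))) = 1/(-793586 + (-1125 + (899 + 839)**2 + 1686*(899 + 839))) = 1/(-793586 + (-1125 + 1738**2 + 1686*1738)) = 1/(-793586 + (-1125 + 3020644 + 2930268)) = 1/(-793586 + 5949787) = 1/5156201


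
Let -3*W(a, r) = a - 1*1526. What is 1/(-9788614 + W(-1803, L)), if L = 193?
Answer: -3/29362513 ≈ -1.0217e-7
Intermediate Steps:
W(a, r) = 1526/3 - a/3 (W(a, r) = -(a - 1*1526)/3 = -(a - 1526)/3 = -(-1526 + a)/3 = 1526/3 - a/3)
1/(-9788614 + W(-1803, L)) = 1/(-9788614 + (1526/3 - 1/3*(-1803))) = 1/(-9788614 + (1526/3 + 601)) = 1/(-9788614 + 3329/3) = 1/(-29362513/3) = -3/29362513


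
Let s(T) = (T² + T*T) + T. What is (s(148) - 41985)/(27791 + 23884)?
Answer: 657/17225 ≈ 0.038142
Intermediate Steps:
s(T) = T + 2*T² (s(T) = (T² + T²) + T = 2*T² + T = T + 2*T²)
(s(148) - 41985)/(27791 + 23884) = (148*(1 + 2*148) - 41985)/(27791 + 23884) = (148*(1 + 296) - 41985)/51675 = (148*297 - 41985)*(1/51675) = (43956 - 41985)*(1/51675) = 1971*(1/51675) = 657/17225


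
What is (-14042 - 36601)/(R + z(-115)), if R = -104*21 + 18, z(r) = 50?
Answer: 50643/2116 ≈ 23.933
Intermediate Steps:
R = -2166 (R = -2184 + 18 = -2166)
(-14042 - 36601)/(R + z(-115)) = (-14042 - 36601)/(-2166 + 50) = -50643/(-2116) = -50643*(-1/2116) = 50643/2116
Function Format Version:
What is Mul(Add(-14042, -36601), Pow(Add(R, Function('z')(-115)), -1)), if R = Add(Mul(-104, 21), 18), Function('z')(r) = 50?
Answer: Rational(50643, 2116) ≈ 23.933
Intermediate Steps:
R = -2166 (R = Add(-2184, 18) = -2166)
Mul(Add(-14042, -36601), Pow(Add(R, Function('z')(-115)), -1)) = Mul(Add(-14042, -36601), Pow(Add(-2166, 50), -1)) = Mul(-50643, Pow(-2116, -1)) = Mul(-50643, Rational(-1, 2116)) = Rational(50643, 2116)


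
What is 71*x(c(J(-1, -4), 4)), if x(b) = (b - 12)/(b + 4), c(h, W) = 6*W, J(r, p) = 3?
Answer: 213/7 ≈ 30.429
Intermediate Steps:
x(b) = (-12 + b)/(4 + b)
71*x(c(J(-1, -4), 4)) = 71*((-12 + 6*4)/(4 + 6*4)) = 71*((-12 + 24)/(4 + 24)) = 71*(12/28) = 71*((1/28)*12) = 71*(3/7) = 213/7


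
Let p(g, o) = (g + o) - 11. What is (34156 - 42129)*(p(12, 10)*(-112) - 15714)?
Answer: 135110458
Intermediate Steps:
p(g, o) = -11 + g + o
(34156 - 42129)*(p(12, 10)*(-112) - 15714) = (34156 - 42129)*((-11 + 12 + 10)*(-112) - 15714) = -7973*(11*(-112) - 15714) = -7973*(-1232 - 15714) = -7973*(-16946) = 135110458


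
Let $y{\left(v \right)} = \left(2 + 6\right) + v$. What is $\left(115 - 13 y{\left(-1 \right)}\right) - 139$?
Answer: $-115$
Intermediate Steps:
$y{\left(v \right)} = 8 + v$
$\left(115 - 13 y{\left(-1 \right)}\right) - 139 = \left(115 - 13 \left(8 - 1\right)\right) - 139 = \left(115 - 13 \cdot 7\right) - 139 = \left(115 - 91\right) - 139 = 24 - 139 = -115$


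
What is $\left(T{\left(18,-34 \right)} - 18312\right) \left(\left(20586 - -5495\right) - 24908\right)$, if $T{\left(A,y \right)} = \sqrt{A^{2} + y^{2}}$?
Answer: $-21479976 + 2346 \sqrt{370} \approx -2.1435 \cdot 10^{7}$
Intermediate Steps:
$\left(T{\left(18,-34 \right)} - 18312\right) \left(\left(20586 - -5495\right) - 24908\right) = \left(\sqrt{18^{2} + \left(-34\right)^{2}} - 18312\right) \left(\left(20586 - -5495\right) - 24908\right) = \left(\sqrt{324 + 1156} - 18312\right) \left(\left(20586 + 5495\right) - 24908\right) = \left(\sqrt{1480} - 18312\right) \left(26081 - 24908\right) = \left(2 \sqrt{370} - 18312\right) 1173 = \left(-18312 + 2 \sqrt{370}\right) 1173 = -21479976 + 2346 \sqrt{370}$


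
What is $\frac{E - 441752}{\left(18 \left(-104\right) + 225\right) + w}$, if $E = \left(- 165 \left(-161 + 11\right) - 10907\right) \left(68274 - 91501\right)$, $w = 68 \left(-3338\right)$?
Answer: $\frac{321973113}{228631} \approx 1408.3$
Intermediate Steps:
$w = -226984$
$E = -321531361$ ($E = \left(\left(-165\right) \left(-150\right) - 10907\right) \left(-23227\right) = \left(24750 - 10907\right) \left(-23227\right) = 13843 \left(-23227\right) = -321531361$)
$\frac{E - 441752}{\left(18 \left(-104\right) + 225\right) + w} = \frac{-321531361 - 441752}{\left(18 \left(-104\right) + 225\right) - 226984} = - \frac{321973113}{\left(-1872 + 225\right) - 226984} = - \frac{321973113}{-1647 - 226984} = - \frac{321973113}{-228631} = \left(-321973113\right) \left(- \frac{1}{228631}\right) = \frac{321973113}{228631}$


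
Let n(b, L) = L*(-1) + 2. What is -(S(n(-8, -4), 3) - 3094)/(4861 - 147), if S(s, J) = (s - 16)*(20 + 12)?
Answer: 1707/2357 ≈ 0.72423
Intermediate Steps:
n(b, L) = 2 - L (n(b, L) = -L + 2 = 2 - L)
S(s, J) = -512 + 32*s (S(s, J) = (-16 + s)*32 = -512 + 32*s)
-(S(n(-8, -4), 3) - 3094)/(4861 - 147) = -((-512 + 32*(2 - 1*(-4))) - 3094)/(4861 - 147) = -((-512 + 32*(2 + 4)) - 3094)/4714 = -((-512 + 32*6) - 3094)/4714 = -((-512 + 192) - 3094)/4714 = -(-320 - 3094)/4714 = -(-3414)/4714 = -1*(-1707/2357) = 1707/2357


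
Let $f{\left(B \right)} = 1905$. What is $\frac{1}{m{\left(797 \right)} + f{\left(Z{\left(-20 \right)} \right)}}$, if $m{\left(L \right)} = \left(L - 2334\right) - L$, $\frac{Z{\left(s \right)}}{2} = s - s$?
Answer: $- \frac{1}{429} \approx -0.002331$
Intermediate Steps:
$Z{\left(s \right)} = 0$ ($Z{\left(s \right)} = 2 \left(s - s\right) = 2 \cdot 0 = 0$)
$m{\left(L \right)} = -2334$ ($m{\left(L \right)} = \left(-2334 + L\right) - L = -2334$)
$\frac{1}{m{\left(797 \right)} + f{\left(Z{\left(-20 \right)} \right)}} = \frac{1}{-2334 + 1905} = \frac{1}{-429} = - \frac{1}{429}$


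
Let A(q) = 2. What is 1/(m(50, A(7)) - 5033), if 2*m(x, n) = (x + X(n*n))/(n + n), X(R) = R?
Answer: -4/20105 ≈ -0.00019896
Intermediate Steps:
m(x, n) = (x + n**2)/(4*n) (m(x, n) = ((x + n*n)/(n + n))/2 = ((x + n**2)/((2*n)))/2 = ((x + n**2)*(1/(2*n)))/2 = ((x + n**2)/(2*n))/2 = (x + n**2)/(4*n))
1/(m(50, A(7)) - 5033) = 1/((1/4)*(50 + 2**2)/2 - 5033) = 1/((1/4)*(1/2)*(50 + 4) - 5033) = 1/((1/4)*(1/2)*54 - 5033) = 1/(27/4 - 5033) = 1/(-20105/4) = -4/20105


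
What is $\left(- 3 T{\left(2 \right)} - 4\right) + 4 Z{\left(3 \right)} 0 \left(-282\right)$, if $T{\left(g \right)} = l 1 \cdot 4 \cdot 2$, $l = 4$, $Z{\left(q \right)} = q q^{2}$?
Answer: $-100$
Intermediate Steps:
$Z{\left(q \right)} = q^{3}$
$T{\left(g \right)} = 32$ ($T{\left(g \right)} = 4 \cdot 1 \cdot 4 \cdot 2 = 4 \cdot 4 \cdot 2 = 4 \cdot 8 = 32$)
$\left(- 3 T{\left(2 \right)} - 4\right) + 4 Z{\left(3 \right)} 0 \left(-282\right) = \left(\left(-3\right) 32 - 4\right) + 4 \cdot 3^{3} \cdot 0 \left(-282\right) = \left(-96 - 4\right) + 4 \cdot 27 \cdot 0 \left(-282\right) = -100 + 108 \cdot 0 \left(-282\right) = -100 + 0 \left(-282\right) = -100 + 0 = -100$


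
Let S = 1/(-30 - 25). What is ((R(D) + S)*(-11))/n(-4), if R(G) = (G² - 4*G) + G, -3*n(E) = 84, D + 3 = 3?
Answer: -1/140 ≈ -0.0071429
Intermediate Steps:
D = 0 (D = -3 + 3 = 0)
n(E) = -28 (n(E) = -⅓*84 = -28)
S = -1/55 (S = 1/(-55) = -1/55 ≈ -0.018182)
R(G) = G² - 3*G
((R(D) + S)*(-11))/n(-4) = ((0*(-3 + 0) - 1/55)*(-11))/(-28) = ((0*(-3) - 1/55)*(-11))*(-1/28) = ((0 - 1/55)*(-11))*(-1/28) = -1/55*(-11)*(-1/28) = (⅕)*(-1/28) = -1/140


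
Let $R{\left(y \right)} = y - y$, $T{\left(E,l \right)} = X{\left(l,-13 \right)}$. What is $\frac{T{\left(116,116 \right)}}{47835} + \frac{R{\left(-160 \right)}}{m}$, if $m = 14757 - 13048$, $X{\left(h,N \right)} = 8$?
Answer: $\frac{8}{47835} \approx 0.00016724$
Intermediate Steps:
$T{\left(E,l \right)} = 8$
$R{\left(y \right)} = 0$
$m = 1709$ ($m = 14757 - 13048 = 1709$)
$\frac{T{\left(116,116 \right)}}{47835} + \frac{R{\left(-160 \right)}}{m} = \frac{8}{47835} + \frac{0}{1709} = 8 \cdot \frac{1}{47835} + 0 \cdot \frac{1}{1709} = \frac{8}{47835} + 0 = \frac{8}{47835}$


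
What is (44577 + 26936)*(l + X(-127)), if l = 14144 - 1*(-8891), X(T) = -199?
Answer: 1633070868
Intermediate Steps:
l = 23035 (l = 14144 + 8891 = 23035)
(44577 + 26936)*(l + X(-127)) = (44577 + 26936)*(23035 - 199) = 71513*22836 = 1633070868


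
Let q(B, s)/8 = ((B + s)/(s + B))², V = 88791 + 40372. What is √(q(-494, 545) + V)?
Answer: √129171 ≈ 359.40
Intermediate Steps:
V = 129163
q(B, s) = 8 (q(B, s) = 8*((B + s)/(s + B))² = 8*((B + s)/(B + s))² = 8*1² = 8*1 = 8)
√(q(-494, 545) + V) = √(8 + 129163) = √129171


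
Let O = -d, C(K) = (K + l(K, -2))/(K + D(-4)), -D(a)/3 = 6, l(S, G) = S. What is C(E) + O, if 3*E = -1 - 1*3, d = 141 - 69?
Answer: -2084/29 ≈ -71.862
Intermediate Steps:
d = 72
D(a) = -18 (D(a) = -3*6 = -18)
E = -4/3 (E = (-1 - 1*3)/3 = (-1 - 3)/3 = (⅓)*(-4) = -4/3 ≈ -1.3333)
C(K) = 2*K/(-18 + K) (C(K) = (K + K)/(K - 18) = (2*K)/(-18 + K) = 2*K/(-18 + K))
O = -72 (O = -1*72 = -72)
C(E) + O = 2*(-4/3)/(-18 - 4/3) - 72 = 2*(-4/3)/(-58/3) - 72 = 2*(-4/3)*(-3/58) - 72 = 4/29 - 72 = -2084/29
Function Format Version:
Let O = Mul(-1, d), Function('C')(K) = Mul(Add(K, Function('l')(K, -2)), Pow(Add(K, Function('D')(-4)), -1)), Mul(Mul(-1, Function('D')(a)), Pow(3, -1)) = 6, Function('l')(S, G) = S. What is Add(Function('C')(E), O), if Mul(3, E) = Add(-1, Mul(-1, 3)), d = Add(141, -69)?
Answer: Rational(-2084, 29) ≈ -71.862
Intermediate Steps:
d = 72
Function('D')(a) = -18 (Function('D')(a) = Mul(-3, 6) = -18)
E = Rational(-4, 3) (E = Mul(Rational(1, 3), Add(-1, Mul(-1, 3))) = Mul(Rational(1, 3), Add(-1, -3)) = Mul(Rational(1, 3), -4) = Rational(-4, 3) ≈ -1.3333)
Function('C')(K) = Mul(2, K, Pow(Add(-18, K), -1)) (Function('C')(K) = Mul(Add(K, K), Pow(Add(K, -18), -1)) = Mul(Mul(2, K), Pow(Add(-18, K), -1)) = Mul(2, K, Pow(Add(-18, K), -1)))
O = -72 (O = Mul(-1, 72) = -72)
Add(Function('C')(E), O) = Add(Mul(2, Rational(-4, 3), Pow(Add(-18, Rational(-4, 3)), -1)), -72) = Add(Mul(2, Rational(-4, 3), Pow(Rational(-58, 3), -1)), -72) = Add(Mul(2, Rational(-4, 3), Rational(-3, 58)), -72) = Add(Rational(4, 29), -72) = Rational(-2084, 29)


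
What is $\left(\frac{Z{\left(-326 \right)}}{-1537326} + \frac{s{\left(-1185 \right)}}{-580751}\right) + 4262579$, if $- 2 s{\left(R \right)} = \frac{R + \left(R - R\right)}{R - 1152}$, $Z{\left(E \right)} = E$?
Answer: $\frac{35718050327686123135}{8379445947138} \approx 4.2626 \cdot 10^{6}$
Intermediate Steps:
$s{\left(R \right)} = - \frac{R}{2 \left(-1152 + R\right)}$ ($s{\left(R \right)} = - \frac{\left(R + \left(R - R\right)\right) \frac{1}{R - 1152}}{2} = - \frac{\left(R + 0\right) \frac{1}{-1152 + R}}{2} = - \frac{R \frac{1}{-1152 + R}}{2} = - \frac{R}{2 \left(-1152 + R\right)}$)
$\left(\frac{Z{\left(-326 \right)}}{-1537326} + \frac{s{\left(-1185 \right)}}{-580751}\right) + 4262579 = \left(- \frac{326}{-1537326} + \frac{\left(-1\right) \left(-1185\right) \frac{1}{-2304 + 2 \left(-1185\right)}}{-580751}\right) + 4262579 = \left(\left(-326\right) \left(- \frac{1}{1537326}\right) + \left(-1\right) \left(-1185\right) \frac{1}{-2304 - 2370} \left(- \frac{1}{580751}\right)\right) + 4262579 = \left(\frac{163}{768663} + \left(-1\right) \left(-1185\right) \frac{1}{-4674} \left(- \frac{1}{580751}\right)\right) + 4262579 = \left(\frac{163}{768663} + \left(-1\right) \left(-1185\right) \left(- \frac{1}{4674}\right) \left(- \frac{1}{580751}\right)\right) + 4262579 = \left(\frac{163}{768663} - - \frac{395}{904810058}\right) + 4262579 = \left(\frac{163}{768663} + \frac{395}{904810058}\right) + 4262579 = \frac{1780574233}{8379445947138} + 4262579 = \frac{35718050327686123135}{8379445947138}$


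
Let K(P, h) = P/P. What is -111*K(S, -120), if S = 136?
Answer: -111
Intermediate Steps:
K(P, h) = 1
-111*K(S, -120) = -111*1 = -111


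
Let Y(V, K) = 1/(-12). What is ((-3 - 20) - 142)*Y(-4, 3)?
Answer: 55/4 ≈ 13.750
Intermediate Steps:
Y(V, K) = -1/12
((-3 - 20) - 142)*Y(-4, 3) = ((-3 - 20) - 142)*(-1/12) = (-23 - 142)*(-1/12) = -165*(-1/12) = 55/4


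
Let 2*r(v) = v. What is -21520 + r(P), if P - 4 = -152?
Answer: -21594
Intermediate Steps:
P = -148 (P = 4 - 152 = -148)
r(v) = v/2
-21520 + r(P) = -21520 + (1/2)*(-148) = -21520 - 74 = -21594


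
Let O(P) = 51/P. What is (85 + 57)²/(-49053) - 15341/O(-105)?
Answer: 26337929767/833901 ≈ 31584.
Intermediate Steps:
(85 + 57)²/(-49053) - 15341/O(-105) = (85 + 57)²/(-49053) - 15341/(51/(-105)) = 142²*(-1/49053) - 15341/(51*(-1/105)) = 20164*(-1/49053) - 15341/(-17/35) = -20164/49053 - 15341*(-35/17) = -20164/49053 + 536935/17 = 26337929767/833901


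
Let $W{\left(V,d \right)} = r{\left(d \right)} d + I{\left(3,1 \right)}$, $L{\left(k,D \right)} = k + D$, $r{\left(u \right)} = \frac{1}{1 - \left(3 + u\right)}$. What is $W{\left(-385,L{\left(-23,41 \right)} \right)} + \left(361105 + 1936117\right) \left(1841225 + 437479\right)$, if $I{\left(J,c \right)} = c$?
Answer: $\frac{52346889602881}{10} \approx 5.2347 \cdot 10^{12}$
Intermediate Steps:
$r{\left(u \right)} = \frac{1}{-2 - u}$
$L{\left(k,D \right)} = D + k$
$W{\left(V,d \right)} = 1 - \frac{d}{2 + d}$ ($W{\left(V,d \right)} = - \frac{1}{2 + d} d + 1 = - \frac{d}{2 + d} + 1 = 1 - \frac{d}{2 + d}$)
$W{\left(-385,L{\left(-23,41 \right)} \right)} + \left(361105 + 1936117\right) \left(1841225 + 437479\right) = \frac{2}{2 + \left(41 - 23\right)} + \left(361105 + 1936117\right) \left(1841225 + 437479\right) = \frac{2}{2 + 18} + 2297222 \cdot 2278704 = \frac{2}{20} + 5234688960288 = 2 \cdot \frac{1}{20} + 5234688960288 = \frac{1}{10} + 5234688960288 = \frac{52346889602881}{10}$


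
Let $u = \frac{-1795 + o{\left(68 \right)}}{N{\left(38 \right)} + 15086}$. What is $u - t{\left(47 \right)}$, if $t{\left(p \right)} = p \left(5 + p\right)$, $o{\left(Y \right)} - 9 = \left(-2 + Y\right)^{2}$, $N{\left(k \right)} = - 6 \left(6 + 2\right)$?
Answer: $- \frac{18375151}{7519} \approx -2443.8$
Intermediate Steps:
$N{\left(k \right)} = -48$ ($N{\left(k \right)} = \left(-6\right) 8 = -48$)
$o{\left(Y \right)} = 9 + \left(-2 + Y\right)^{2}$
$u = \frac{1285}{7519}$ ($u = \frac{-1795 + \left(9 + \left(-2 + 68\right)^{2}\right)}{-48 + 15086} = \frac{-1795 + \left(9 + 66^{2}\right)}{15038} = \left(-1795 + \left(9 + 4356\right)\right) \frac{1}{15038} = \left(-1795 + 4365\right) \frac{1}{15038} = 2570 \cdot \frac{1}{15038} = \frac{1285}{7519} \approx 0.1709$)
$u - t{\left(47 \right)} = \frac{1285}{7519} - 47 \left(5 + 47\right) = \frac{1285}{7519} - 47 \cdot 52 = \frac{1285}{7519} - 2444 = - \frac{18375151}{7519}$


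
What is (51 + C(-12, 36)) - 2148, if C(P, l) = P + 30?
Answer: -2079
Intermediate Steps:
C(P, l) = 30 + P
(51 + C(-12, 36)) - 2148 = (51 + (30 - 12)) - 2148 = (51 + 18) - 2148 = 69 - 2148 = -2079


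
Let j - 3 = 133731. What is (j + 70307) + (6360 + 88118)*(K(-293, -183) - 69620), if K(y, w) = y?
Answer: -6605036373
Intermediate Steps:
j = 133734 (j = 3 + 133731 = 133734)
(j + 70307) + (6360 + 88118)*(K(-293, -183) - 69620) = (133734 + 70307) + (6360 + 88118)*(-293 - 69620) = 204041 + 94478*(-69913) = 204041 - 6605240414 = -6605036373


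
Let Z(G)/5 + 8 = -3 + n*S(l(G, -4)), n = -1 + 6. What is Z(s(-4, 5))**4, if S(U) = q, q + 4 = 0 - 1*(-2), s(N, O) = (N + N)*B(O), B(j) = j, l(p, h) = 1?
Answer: 121550625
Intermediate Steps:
s(N, O) = 2*N*O (s(N, O) = (N + N)*O = (2*N)*O = 2*N*O)
n = 5
q = -2 (q = -4 + (0 - 1*(-2)) = -4 + (0 + 2) = -4 + 2 = -2)
S(U) = -2
Z(G) = -105 (Z(G) = -40 + 5*(-3 + 5*(-2)) = -40 + 5*(-3 - 10) = -40 + 5*(-13) = -40 - 65 = -105)
Z(s(-4, 5))**4 = (-105)**4 = 121550625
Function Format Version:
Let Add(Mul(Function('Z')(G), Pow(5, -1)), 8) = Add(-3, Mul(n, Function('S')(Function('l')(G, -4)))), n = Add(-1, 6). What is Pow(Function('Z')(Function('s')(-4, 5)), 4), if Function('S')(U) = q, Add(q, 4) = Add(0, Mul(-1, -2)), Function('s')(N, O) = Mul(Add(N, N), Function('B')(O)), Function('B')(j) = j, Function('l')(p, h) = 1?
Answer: 121550625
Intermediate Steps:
Function('s')(N, O) = Mul(2, N, O) (Function('s')(N, O) = Mul(Add(N, N), O) = Mul(Mul(2, N), O) = Mul(2, N, O))
n = 5
q = -2 (q = Add(-4, Add(0, Mul(-1, -2))) = Add(-4, Add(0, 2)) = Add(-4, 2) = -2)
Function('S')(U) = -2
Function('Z')(G) = -105 (Function('Z')(G) = Add(-40, Mul(5, Add(-3, Mul(5, -2)))) = Add(-40, Mul(5, Add(-3, -10))) = Add(-40, Mul(5, -13)) = Add(-40, -65) = -105)
Pow(Function('Z')(Function('s')(-4, 5)), 4) = Pow(-105, 4) = 121550625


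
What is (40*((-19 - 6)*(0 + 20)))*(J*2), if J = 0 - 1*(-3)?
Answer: -120000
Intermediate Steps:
J = 3 (J = 0 + 3 = 3)
(40*((-19 - 6)*(0 + 20)))*(J*2) = (40*((-19 - 6)*(0 + 20)))*(3*2) = (40*(-25*20))*6 = (40*(-500))*6 = -20000*6 = -120000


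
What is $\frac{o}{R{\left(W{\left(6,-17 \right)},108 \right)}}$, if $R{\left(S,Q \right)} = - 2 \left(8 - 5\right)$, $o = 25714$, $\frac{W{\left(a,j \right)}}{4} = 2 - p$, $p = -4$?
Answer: $- \frac{12857}{3} \approx -4285.7$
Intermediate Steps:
$W{\left(a,j \right)} = 24$ ($W{\left(a,j \right)} = 4 \left(2 - -4\right) = 4 \left(2 + 4\right) = 4 \cdot 6 = 24$)
$R{\left(S,Q \right)} = -6$ ($R{\left(S,Q \right)} = \left(-2\right) 3 = -6$)
$\frac{o}{R{\left(W{\left(6,-17 \right)},108 \right)}} = \frac{25714}{-6} = 25714 \left(- \frac{1}{6}\right) = - \frac{12857}{3}$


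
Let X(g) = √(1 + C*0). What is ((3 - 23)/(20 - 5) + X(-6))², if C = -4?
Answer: ⅑ ≈ 0.11111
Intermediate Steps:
X(g) = 1 (X(g) = √(1 - 4*0) = √(1 + 0) = √1 = 1)
((3 - 23)/(20 - 5) + X(-6))² = ((3 - 23)/(20 - 5) + 1)² = (-20/15 + 1)² = (-20*1/15 + 1)² = (-4/3 + 1)² = (-⅓)² = ⅑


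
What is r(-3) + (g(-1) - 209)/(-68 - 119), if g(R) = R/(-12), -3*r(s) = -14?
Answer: 12979/2244 ≈ 5.7839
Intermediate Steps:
r(s) = 14/3 (r(s) = -⅓*(-14) = 14/3)
g(R) = -R/12 (g(R) = R*(-1/12) = -R/12)
r(-3) + (g(-1) - 209)/(-68 - 119) = 14/3 + (-1/12*(-1) - 209)/(-68 - 119) = 14/3 + (1/12 - 209)/(-187) = 14/3 - 2507/12*(-1/187) = 14/3 + 2507/2244 = 12979/2244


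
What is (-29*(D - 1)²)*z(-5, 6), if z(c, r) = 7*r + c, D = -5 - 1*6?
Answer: -154512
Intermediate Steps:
D = -11 (D = -5 - 6 = -11)
z(c, r) = c + 7*r
(-29*(D - 1)²)*z(-5, 6) = (-29*(-11 - 1)²)*(-5 + 7*6) = (-29*(-12)²)*(-5 + 42) = -29*144*37 = -4176*37 = -154512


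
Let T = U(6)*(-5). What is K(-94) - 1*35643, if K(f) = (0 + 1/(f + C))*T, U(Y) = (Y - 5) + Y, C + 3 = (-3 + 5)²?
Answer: -3314764/93 ≈ -35643.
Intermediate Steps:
C = 1 (C = -3 + (-3 + 5)² = -3 + 2² = -3 + 4 = 1)
U(Y) = -5 + 2*Y (U(Y) = (-5 + Y) + Y = -5 + 2*Y)
T = -35 (T = (-5 + 2*6)*(-5) = (-5 + 12)*(-5) = 7*(-5) = -35)
K(f) = -35/(1 + f) (K(f) = (0 + 1/(f + 1))*(-35) = (0 + 1/(1 + f))*(-35) = -35/(1 + f))
K(-94) - 1*35643 = -35/(1 - 94) - 1*35643 = -35/(-93) - 35643 = -35*(-1/93) - 35643 = 35/93 - 35643 = -3314764/93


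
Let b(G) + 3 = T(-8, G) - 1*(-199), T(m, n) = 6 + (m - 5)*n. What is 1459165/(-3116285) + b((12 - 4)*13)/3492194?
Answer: -509927098576/1088267177929 ≈ -0.46857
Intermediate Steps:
T(m, n) = 6 + n*(-5 + m) (T(m, n) = 6 + (-5 + m)*n = 6 + n*(-5 + m))
b(G) = 202 - 13*G (b(G) = -3 + ((6 - 5*G - 8*G) - 1*(-199)) = -3 + ((6 - 13*G) + 199) = -3 + (205 - 13*G) = 202 - 13*G)
1459165/(-3116285) + b((12 - 4)*13)/3492194 = 1459165/(-3116285) + (202 - 13*(12 - 4)*13)/3492194 = 1459165*(-1/3116285) + (202 - 104*13)*(1/3492194) = -291833/623257 + (202 - 13*104)*(1/3492194) = -291833/623257 + (202 - 1352)*(1/3492194) = -291833/623257 - 1150*1/3492194 = -291833/623257 - 575/1746097 = -509927098576/1088267177929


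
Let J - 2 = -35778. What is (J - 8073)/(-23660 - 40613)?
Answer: 43849/64273 ≈ 0.68223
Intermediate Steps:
J = -35776 (J = 2 - 35778 = -35776)
(J - 8073)/(-23660 - 40613) = (-35776 - 8073)/(-23660 - 40613) = -43849/(-64273) = -43849*(-1/64273) = 43849/64273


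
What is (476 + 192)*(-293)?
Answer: -195724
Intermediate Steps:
(476 + 192)*(-293) = 668*(-293) = -195724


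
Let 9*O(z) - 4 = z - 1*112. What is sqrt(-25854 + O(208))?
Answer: I*sqrt(232586)/3 ≈ 160.76*I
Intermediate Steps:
O(z) = -12 + z/9 (O(z) = 4/9 + (z - 1*112)/9 = 4/9 + (z - 112)/9 = 4/9 + (-112 + z)/9 = 4/9 + (-112/9 + z/9) = -12 + z/9)
sqrt(-25854 + O(208)) = sqrt(-25854 + (-12 + (1/9)*208)) = sqrt(-25854 + (-12 + 208/9)) = sqrt(-25854 + 100/9) = sqrt(-232586/9) = I*sqrt(232586)/3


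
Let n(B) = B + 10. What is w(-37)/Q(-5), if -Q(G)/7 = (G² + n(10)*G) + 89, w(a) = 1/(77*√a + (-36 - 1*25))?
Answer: 61/21863212 + 11*I*√37/3123316 ≈ 2.7901e-6 + 2.1423e-5*I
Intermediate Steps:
n(B) = 10 + B
w(a) = 1/(-61 + 77*√a) (w(a) = 1/(77*√a + (-36 - 25)) = 1/(77*√a - 61) = 1/(-61 + 77*√a))
Q(G) = -623 - 140*G - 7*G² (Q(G) = -7*((G² + (10 + 10)*G) + 89) = -7*((G² + 20*G) + 89) = -7*(89 + G² + 20*G) = -623 - 140*G - 7*G²)
w(-37)/Q(-5) = 1/((-61 + 77*√(-37))*(-623 - 140*(-5) - 7*(-5)²)) = 1/((-61 + 77*(I*√37))*(-623 + 700 - 7*25)) = 1/((-61 + 77*I*√37)*(-623 + 700 - 175)) = 1/(-61 + 77*I*√37*(-98)) = -1/98/(-61 + 77*I*√37) = -1/(98*(-61 + 77*I*√37))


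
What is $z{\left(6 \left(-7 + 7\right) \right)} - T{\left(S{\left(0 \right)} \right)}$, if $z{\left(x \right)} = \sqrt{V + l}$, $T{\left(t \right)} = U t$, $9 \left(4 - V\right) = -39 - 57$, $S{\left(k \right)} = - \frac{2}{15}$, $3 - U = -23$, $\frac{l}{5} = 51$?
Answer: $\frac{52}{15} + \frac{\sqrt{2427}}{3} \approx 19.888$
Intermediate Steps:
$l = 255$ ($l = 5 \cdot 51 = 255$)
$U = 26$ ($U = 3 - -23 = 3 + 23 = 26$)
$S{\left(k \right)} = - \frac{2}{15}$ ($S{\left(k \right)} = \left(-2\right) \frac{1}{15} = - \frac{2}{15}$)
$V = \frac{44}{3}$ ($V = 4 - \frac{-39 - 57}{9} = 4 - - \frac{32}{3} = 4 + \frac{32}{3} = \frac{44}{3} \approx 14.667$)
$T{\left(t \right)} = 26 t$
$z{\left(x \right)} = \frac{\sqrt{2427}}{3}$ ($z{\left(x \right)} = \sqrt{\frac{44}{3} + 255} = \sqrt{\frac{809}{3}} = \frac{\sqrt{2427}}{3}$)
$z{\left(6 \left(-7 + 7\right) \right)} - T{\left(S{\left(0 \right)} \right)} = \frac{\sqrt{2427}}{3} - 26 \left(- \frac{2}{15}\right) = \frac{\sqrt{2427}}{3} - - \frac{52}{15} = \frac{\sqrt{2427}}{3} + \frac{52}{15} = \frac{52}{15} + \frac{\sqrt{2427}}{3}$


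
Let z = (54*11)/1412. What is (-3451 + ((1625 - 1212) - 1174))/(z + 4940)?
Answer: -2973672/3487937 ≈ -0.85256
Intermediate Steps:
z = 297/706 (z = 594*(1/1412) = 297/706 ≈ 0.42068)
(-3451 + ((1625 - 1212) - 1174))/(z + 4940) = (-3451 + ((1625 - 1212) - 1174))/(297/706 + 4940) = (-3451 + (413 - 1174))/(3487937/706) = (-3451 - 761)*(706/3487937) = -4212*706/3487937 = -2973672/3487937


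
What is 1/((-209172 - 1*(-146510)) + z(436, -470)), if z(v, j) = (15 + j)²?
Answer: 1/144363 ≈ 6.9270e-6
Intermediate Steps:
1/((-209172 - 1*(-146510)) + z(436, -470)) = 1/((-209172 - 1*(-146510)) + (15 - 470)²) = 1/((-209172 + 146510) + (-455)²) = 1/(-62662 + 207025) = 1/144363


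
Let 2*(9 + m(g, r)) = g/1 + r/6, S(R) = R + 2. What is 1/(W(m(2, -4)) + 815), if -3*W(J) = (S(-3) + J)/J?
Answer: 75/61097 ≈ 0.0012276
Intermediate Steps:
S(R) = 2 + R
m(g, r) = -9 + g/2 + r/12 (m(g, r) = -9 + (g/1 + r/6)/2 = -9 + (g*1 + r*(⅙))/2 = -9 + (g + r/6)/2 = -9 + (g/2 + r/12) = -9 + g/2 + r/12)
W(J) = -(-1 + J)/(3*J) (W(J) = -((2 - 3) + J)/(3*J) = -(-1 + J)/(3*J))
1/(W(m(2, -4)) + 815) = 1/((1 - (-9 + (½)*2 + (1/12)*(-4)))/(3*(-9 + (½)*2 + (1/12)*(-4))) + 815) = 1/((1 - (-9 + 1 - ⅓))/(3*(-9 + 1 - ⅓)) + 815) = 1/((1 - 1*(-25/3))/(3*(-25/3)) + 815) = 1/((⅓)*(-3/25)*(1 + 25/3) + 815) = 1/((⅓)*(-3/25)*(28/3) + 815) = 1/(-28/75 + 815) = 1/(61097/75) = 75/61097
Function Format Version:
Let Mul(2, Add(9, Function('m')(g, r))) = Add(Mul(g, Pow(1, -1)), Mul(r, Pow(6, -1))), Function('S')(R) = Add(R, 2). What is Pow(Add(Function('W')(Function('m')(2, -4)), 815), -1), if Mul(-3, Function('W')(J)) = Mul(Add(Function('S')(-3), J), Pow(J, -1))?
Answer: Rational(75, 61097) ≈ 0.0012276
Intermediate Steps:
Function('S')(R) = Add(2, R)
Function('m')(g, r) = Add(-9, Mul(Rational(1, 2), g), Mul(Rational(1, 12), r)) (Function('m')(g, r) = Add(-9, Mul(Rational(1, 2), Add(Mul(g, Pow(1, -1)), Mul(r, Pow(6, -1))))) = Add(-9, Mul(Rational(1, 2), Add(Mul(g, 1), Mul(r, Rational(1, 6))))) = Add(-9, Mul(Rational(1, 2), Add(g, Mul(Rational(1, 6), r)))) = Add(-9, Add(Mul(Rational(1, 2), g), Mul(Rational(1, 12), r))) = Add(-9, Mul(Rational(1, 2), g), Mul(Rational(1, 12), r)))
Function('W')(J) = Mul(Rational(-1, 3), Pow(J, -1), Add(-1, J)) (Function('W')(J) = Mul(Rational(-1, 3), Mul(Add(Add(2, -3), J), Pow(J, -1))) = Mul(Rational(-1, 3), Mul(Add(-1, J), Pow(J, -1))) = Mul(Rational(-1, 3), Mul(Pow(J, -1), Add(-1, J))) = Mul(Rational(-1, 3), Pow(J, -1), Add(-1, J)))
Pow(Add(Function('W')(Function('m')(2, -4)), 815), -1) = Pow(Add(Mul(Rational(1, 3), Pow(Add(-9, Mul(Rational(1, 2), 2), Mul(Rational(1, 12), -4)), -1), Add(1, Mul(-1, Add(-9, Mul(Rational(1, 2), 2), Mul(Rational(1, 12), -4))))), 815), -1) = Pow(Add(Mul(Rational(1, 3), Pow(Add(-9, 1, Rational(-1, 3)), -1), Add(1, Mul(-1, Add(-9, 1, Rational(-1, 3))))), 815), -1) = Pow(Add(Mul(Rational(1, 3), Pow(Rational(-25, 3), -1), Add(1, Mul(-1, Rational(-25, 3)))), 815), -1) = Pow(Add(Mul(Rational(1, 3), Rational(-3, 25), Add(1, Rational(25, 3))), 815), -1) = Pow(Add(Mul(Rational(1, 3), Rational(-3, 25), Rational(28, 3)), 815), -1) = Pow(Add(Rational(-28, 75), 815), -1) = Pow(Rational(61097, 75), -1) = Rational(75, 61097)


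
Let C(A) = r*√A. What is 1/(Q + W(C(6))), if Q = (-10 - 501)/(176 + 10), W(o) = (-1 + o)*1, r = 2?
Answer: 129642/344495 + 69192*√6/344495 ≈ 0.86831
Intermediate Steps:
C(A) = 2*√A
W(o) = -1 + o
Q = -511/186 ≈ -2.7473
1/(Q + W(C(6))) = 1/(-511/186 + (-1 + 2*√6)) = 1/(-697/186 + 2*√6)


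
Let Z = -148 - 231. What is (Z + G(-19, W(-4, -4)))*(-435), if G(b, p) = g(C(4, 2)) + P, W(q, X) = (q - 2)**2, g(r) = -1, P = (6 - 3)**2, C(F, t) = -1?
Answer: 161385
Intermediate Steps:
P = 9 (P = 3**2 = 9)
W(q, X) = (-2 + q)**2
Z = -379
G(b, p) = 8 (G(b, p) = -1 + 9 = 8)
(Z + G(-19, W(-4, -4)))*(-435) = (-379 + 8)*(-435) = -371*(-435) = 161385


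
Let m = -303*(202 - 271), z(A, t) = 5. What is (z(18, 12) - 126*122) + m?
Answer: 5540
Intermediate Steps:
m = 20907 (m = -303*(-69) = 20907)
(z(18, 12) - 126*122) + m = (5 - 126*122) + 20907 = (5 - 15372) + 20907 = -15367 + 20907 = 5540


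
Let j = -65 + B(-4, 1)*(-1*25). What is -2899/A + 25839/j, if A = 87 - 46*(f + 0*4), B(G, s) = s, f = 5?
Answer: -29351/110 ≈ -266.83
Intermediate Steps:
A = -143 (A = 87 - 46*(5 + 0*4) = 87 - 46*(5 + 0) = 87 - 46*5 = 87 - 230 = -143)
j = -90 (j = -65 + 1*(-1*25) = -65 + 1*(-25) = -65 - 25 = -90)
-2899/A + 25839/j = -2899/(-143) + 25839/(-90) = -2899*(-1/143) + 25839*(-1/90) = 223/11 - 2871/10 = -29351/110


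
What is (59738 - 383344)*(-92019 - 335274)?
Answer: 138274578558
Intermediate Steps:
(59738 - 383344)*(-92019 - 335274) = -323606*(-427293) = 138274578558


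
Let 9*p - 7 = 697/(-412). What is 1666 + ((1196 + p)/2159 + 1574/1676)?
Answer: 621481203735/372703852 ≈ 1667.5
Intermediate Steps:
p = 243/412 (p = 7/9 + (697/(-412))/9 = 7/9 + (697*(-1/412))/9 = 7/9 + (⅑)*(-697/412) = 7/9 - 697/3708 = 243/412 ≈ 0.58981)
1666 + ((1196 + p)/2159 + 1574/1676) = 1666 + ((1196 + 243/412)/2159 + 1574/1676) = 1666 + ((492995/412)*(1/2159) + 1574*(1/1676)) = 1666 + (492995/889508 + 787/838) = 1666 + 556586303/372703852 = 621481203735/372703852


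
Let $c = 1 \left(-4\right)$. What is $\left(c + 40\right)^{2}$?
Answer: $1296$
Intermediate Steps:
$c = -4$
$\left(c + 40\right)^{2} = \left(-4 + 40\right)^{2} = 36^{2} = 1296$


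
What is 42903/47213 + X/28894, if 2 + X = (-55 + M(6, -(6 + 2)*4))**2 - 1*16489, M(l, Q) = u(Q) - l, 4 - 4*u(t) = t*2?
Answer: 552454067/1364172422 ≈ 0.40497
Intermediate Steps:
u(t) = 1 - t/2 (u(t) = 1 - t*2/4 = 1 - t/2)
M(l, Q) = 1 - l - Q/2 (M(l, Q) = (1 - Q/2) - l = 1 - l - Q/2)
X = -14555 (X = -2 + ((-55 + (1 - 1*6 - (-1)*(6 + 2)*4/2))**2 - 1*16489) = -2 + ((-55 + (1 - 6 - (-1)*8*4/2))**2 - 16489) = -2 + ((-55 + (1 - 6 - (-1)*32/2))**2 - 16489) = -2 + ((-55 + (1 - 6 - 1/2*(-32)))**2 - 16489) = -2 + ((-55 + (1 - 6 + 16))**2 - 16489) = -2 + ((-55 + 11)**2 - 16489) = -2 + ((-44)**2 - 16489) = -2 + (1936 - 16489) = -2 - 14553 = -14555)
42903/47213 + X/28894 = 42903/47213 - 14555/28894 = 552454067/1364172422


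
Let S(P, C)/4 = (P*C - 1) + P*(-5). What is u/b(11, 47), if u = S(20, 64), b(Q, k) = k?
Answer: 4716/47 ≈ 100.34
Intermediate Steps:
S(P, C) = -4 - 20*P + 4*C*P (S(P, C) = 4*((P*C - 1) + P*(-5)) = 4*((C*P - 1) - 5*P) = 4*((-1 + C*P) - 5*P) = 4*(-1 - 5*P + C*P) = -4 - 20*P + 4*C*P)
u = 4716 (u = -4 - 20*20 + 4*64*20 = -4 - 400 + 5120 = 4716)
u/b(11, 47) = 4716/47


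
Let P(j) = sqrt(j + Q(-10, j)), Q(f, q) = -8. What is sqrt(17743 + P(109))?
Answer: sqrt(17743 + sqrt(101)) ≈ 133.24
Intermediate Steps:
P(j) = sqrt(-8 + j) (P(j) = sqrt(j - 8) = sqrt(-8 + j))
sqrt(17743 + P(109)) = sqrt(17743 + sqrt(-8 + 109)) = sqrt(17743 + sqrt(101))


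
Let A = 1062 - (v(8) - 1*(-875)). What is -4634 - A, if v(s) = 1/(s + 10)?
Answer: -86777/18 ≈ -4820.9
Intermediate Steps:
v(s) = 1/(10 + s)
A = 3365/18 (A = 1062 - (1/(10 + 8) - 1*(-875)) = 1062 - (1/18 + 875) = 1062 - 1*15751/18 = 1062 - 15751/18 = 3365/18 ≈ 186.94)
-4634 - A = -4634 - 1*3365/18 = -4634 - 3365/18 = -86777/18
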